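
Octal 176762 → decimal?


Positional values:
Position 0: 2 × 8^0 = 2
Position 1: 6 × 8^1 = 48
Position 2: 7 × 8^2 = 448
Position 3: 6 × 8^3 = 3072
Position 4: 7 × 8^4 = 28672
Position 5: 1 × 8^5 = 32768
Sum = 2 + 48 + 448 + 3072 + 28672 + 32768
= 65010


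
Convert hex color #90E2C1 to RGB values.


Hex: #90E2C1
R = 90₁₆ = 144
G = E2₁₆ = 226
B = C1₁₆ = 193
= RGB(144, 226, 193)


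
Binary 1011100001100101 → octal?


Group into 3-bit groups: 001011100001100101
  001 = 1
  011 = 3
  100 = 4
  001 = 1
  100 = 4
  101 = 5
= 0o134145


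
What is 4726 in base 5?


Divide by 5 repeatedly:
4726 ÷ 5 = 945 remainder 1
945 ÷ 5 = 189 remainder 0
189 ÷ 5 = 37 remainder 4
37 ÷ 5 = 7 remainder 2
7 ÷ 5 = 1 remainder 2
1 ÷ 5 = 0 remainder 1
Reading remainders bottom-up:
= 122401


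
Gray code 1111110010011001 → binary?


Gray code: 1111110010011001
MSB stays the same: 1
Each subsequent bit = prev_binary XOR current_gray:
  B[1] = 1 XOR 1 = 0
  B[2] = 0 XOR 1 = 1
  B[3] = 1 XOR 1 = 0
  B[4] = 0 XOR 1 = 1
  B[5] = 1 XOR 1 = 0
  B[6] = 0 XOR 0 = 0
  B[7] = 0 XOR 0 = 0
  B[8] = 0 XOR 1 = 1
  B[9] = 1 XOR 0 = 1
  B[10] = 1 XOR 0 = 1
  B[11] = 1 XOR 1 = 0
  B[12] = 0 XOR 1 = 1
  B[13] = 1 XOR 0 = 1
  B[14] = 1 XOR 0 = 1
  B[15] = 1 XOR 1 = 0
= 1010100011101110 (43246 decimal)


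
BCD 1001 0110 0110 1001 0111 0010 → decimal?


Each 4-bit group → digit:
  1001 → 9
  0110 → 6
  0110 → 6
  1001 → 9
  0111 → 7
  0010 → 2
= 966972


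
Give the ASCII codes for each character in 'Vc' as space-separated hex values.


String: 'Vc'  (2 characters)
Per-character ASCII lookup:
  'V': uppercase starts at 65: 'V' = 65 + 21 = 86 → 0x56
  'c': lowercase starts at 97: 'c' = 97 + 2 = 99 → 0x63
= 0x56 0x63


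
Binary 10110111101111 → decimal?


Positional values:
Bit 0: 1 × 2^0 = 1
Bit 1: 1 × 2^1 = 2
Bit 2: 1 × 2^2 = 4
Bit 3: 1 × 2^3 = 8
Bit 5: 1 × 2^5 = 32
Bit 6: 1 × 2^6 = 64
Bit 7: 1 × 2^7 = 128
Bit 8: 1 × 2^8 = 256
Bit 10: 1 × 2^10 = 1024
Bit 11: 1 × 2^11 = 2048
Bit 13: 1 × 2^13 = 8192
Sum = 1 + 2 + 4 + 8 + 32 + 64 + 128 + 256 + 1024 + 2048 + 8192
= 11759


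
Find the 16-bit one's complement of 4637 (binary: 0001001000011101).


Original: 0001001000011101
Invert all bits:
  bit 0: 0 → 1
  bit 1: 0 → 1
  bit 2: 0 → 1
  bit 3: 1 → 0
  bit 4: 0 → 1
  bit 5: 0 → 1
  bit 6: 1 → 0
  bit 7: 0 → 1
  bit 8: 0 → 1
  bit 9: 0 → 1
  bit 10: 0 → 1
  bit 11: 1 → 0
  bit 12: 1 → 0
  bit 13: 1 → 0
  bit 14: 0 → 1
  bit 15: 1 → 0
= 1110110111100010


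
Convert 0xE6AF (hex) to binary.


Each hex digit → 4 binary bits:
  E = 1110
  6 = 0110
  A = 1010
  F = 1111
Concatenate: 1110 0110 1010 1111
= 1110011010101111


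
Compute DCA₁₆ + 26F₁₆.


Align and add column by column (LSB to MSB, each column mod 16 with carry):
  0DCA
+ 026F
  ----
  col 0: A(10) + F(15) + 0 (carry in) = 25 → 9(9), carry out 1
  col 1: C(12) + 6(6) + 1 (carry in) = 19 → 3(3), carry out 1
  col 2: D(13) + 2(2) + 1 (carry in) = 16 → 0(0), carry out 1
  col 3: 0(0) + 0(0) + 1 (carry in) = 1 → 1(1), carry out 0
Reading digits MSB→LSB: 1039
Strip leading zeros: 1039
= 0x1039


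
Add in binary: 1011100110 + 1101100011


Align and add column by column (LSB to MSB, carry propagating):
  01011100110
+ 01101100011
  -----------
  col 0: 0 + 1 + 0 (carry in) = 1 → bit 1, carry out 0
  col 1: 1 + 1 + 0 (carry in) = 2 → bit 0, carry out 1
  col 2: 1 + 0 + 1 (carry in) = 2 → bit 0, carry out 1
  col 3: 0 + 0 + 1 (carry in) = 1 → bit 1, carry out 0
  col 4: 0 + 0 + 0 (carry in) = 0 → bit 0, carry out 0
  col 5: 1 + 1 + 0 (carry in) = 2 → bit 0, carry out 1
  col 6: 1 + 1 + 1 (carry in) = 3 → bit 1, carry out 1
  col 7: 1 + 0 + 1 (carry in) = 2 → bit 0, carry out 1
  col 8: 0 + 1 + 1 (carry in) = 2 → bit 0, carry out 1
  col 9: 1 + 1 + 1 (carry in) = 3 → bit 1, carry out 1
  col 10: 0 + 0 + 1 (carry in) = 1 → bit 1, carry out 0
Reading bits MSB→LSB: 11001001001
Strip leading zeros: 11001001001
= 11001001001


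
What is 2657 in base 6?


Divide by 6 repeatedly:
2657 ÷ 6 = 442 remainder 5
442 ÷ 6 = 73 remainder 4
73 ÷ 6 = 12 remainder 1
12 ÷ 6 = 2 remainder 0
2 ÷ 6 = 0 remainder 2
Reading remainders bottom-up:
= 20145


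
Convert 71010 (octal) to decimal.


Positional values:
Position 0: 0 × 8^0 = 0
Position 1: 1 × 8^1 = 8
Position 2: 0 × 8^2 = 0
Position 3: 1 × 8^3 = 512
Position 4: 7 × 8^4 = 28672
Sum = 0 + 8 + 0 + 512 + 28672
= 29192


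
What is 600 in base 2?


Divide by 2 repeatedly:
600 ÷ 2 = 300 remainder 0
300 ÷ 2 = 150 remainder 0
150 ÷ 2 = 75 remainder 0
75 ÷ 2 = 37 remainder 1
37 ÷ 2 = 18 remainder 1
18 ÷ 2 = 9 remainder 0
9 ÷ 2 = 4 remainder 1
4 ÷ 2 = 2 remainder 0
2 ÷ 2 = 1 remainder 0
1 ÷ 2 = 0 remainder 1
Reading remainders bottom-up:
= 1001011000


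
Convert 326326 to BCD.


Each digit → 4-bit binary:
  3 → 0011
  2 → 0010
  6 → 0110
  3 → 0011
  2 → 0010
  6 → 0110
= 0011 0010 0110 0011 0010 0110


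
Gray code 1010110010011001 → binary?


Gray code: 1010110010011001
MSB stays the same: 1
Each subsequent bit = prev_binary XOR current_gray:
  B[1] = 1 XOR 0 = 1
  B[2] = 1 XOR 1 = 0
  B[3] = 0 XOR 0 = 0
  B[4] = 0 XOR 1 = 1
  B[5] = 1 XOR 1 = 0
  B[6] = 0 XOR 0 = 0
  B[7] = 0 XOR 0 = 0
  B[8] = 0 XOR 1 = 1
  B[9] = 1 XOR 0 = 1
  B[10] = 1 XOR 0 = 1
  B[11] = 1 XOR 1 = 0
  B[12] = 0 XOR 1 = 1
  B[13] = 1 XOR 0 = 1
  B[14] = 1 XOR 0 = 1
  B[15] = 1 XOR 1 = 0
= 1100100011101110 (51438 decimal)


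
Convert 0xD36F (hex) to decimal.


Positional values:
Position 0: F × 16^0 = 15 × 1 = 15
Position 1: 6 × 16^1 = 6 × 16 = 96
Position 2: 3 × 16^2 = 3 × 256 = 768
Position 3: D × 16^3 = 13 × 4096 = 53248
Sum = 15 + 96 + 768 + 53248
= 54127


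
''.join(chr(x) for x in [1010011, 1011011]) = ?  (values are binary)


Codes (binary): 1010011 1011011
Per-code ASCII lookup:
  1010011 = 83  (range 65-90: uppercase, 83 - 65 = 18) → 'S'
  1011011 = 91  (special character) → '['
= 'S['


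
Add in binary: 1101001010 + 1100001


Align and add column by column (LSB to MSB, carry propagating):
  01101001010
+ 00001100001
  -----------
  col 0: 0 + 1 + 0 (carry in) = 1 → bit 1, carry out 0
  col 1: 1 + 0 + 0 (carry in) = 1 → bit 1, carry out 0
  col 2: 0 + 0 + 0 (carry in) = 0 → bit 0, carry out 0
  col 3: 1 + 0 + 0 (carry in) = 1 → bit 1, carry out 0
  col 4: 0 + 0 + 0 (carry in) = 0 → bit 0, carry out 0
  col 5: 0 + 1 + 0 (carry in) = 1 → bit 1, carry out 0
  col 6: 1 + 1 + 0 (carry in) = 2 → bit 0, carry out 1
  col 7: 0 + 0 + 1 (carry in) = 1 → bit 1, carry out 0
  col 8: 1 + 0 + 0 (carry in) = 1 → bit 1, carry out 0
  col 9: 1 + 0 + 0 (carry in) = 1 → bit 1, carry out 0
  col 10: 0 + 0 + 0 (carry in) = 0 → bit 0, carry out 0
Reading bits MSB→LSB: 01110101011
Strip leading zeros: 1110101011
= 1110101011


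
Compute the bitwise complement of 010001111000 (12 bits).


Original: 010001111000
Invert all bits:
  bit 0: 0 → 1
  bit 1: 1 → 0
  bit 2: 0 → 1
  bit 3: 0 → 1
  bit 4: 0 → 1
  bit 5: 1 → 0
  bit 6: 1 → 0
  bit 7: 1 → 0
  bit 8: 1 → 0
  bit 9: 0 → 1
  bit 10: 0 → 1
  bit 11: 0 → 1
= 101110000111


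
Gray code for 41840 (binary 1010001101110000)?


Binary: 1010001101110000
Gray code: G = B XOR (B >> 1)
B >> 1 = 0101000110111000
1010001101110000 XOR 0101000110111000:
  1 XOR 0 = 1
  0 XOR 1 = 1
  1 XOR 0 = 1
  0 XOR 1 = 1
  0 XOR 0 = 0
  0 XOR 0 = 0
  1 XOR 0 = 1
  1 XOR 1 = 0
  0 XOR 1 = 1
  1 XOR 0 = 1
  1 XOR 1 = 0
  1 XOR 1 = 0
  0 XOR 1 = 1
  0 XOR 0 = 0
  0 XOR 0 = 0
  0 XOR 0 = 0
= 1111001011001000


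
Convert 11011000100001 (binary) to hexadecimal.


Group into 4-bit nibbles: 0011011000100001
  0011 = 3
  0110 = 6
  0010 = 2
  0001 = 1
= 0x3621


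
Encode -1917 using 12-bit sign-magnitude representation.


Sign bit: 1 (negative)
Magnitude: 1917 = 11101111101
= 111101111101


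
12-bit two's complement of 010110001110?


Original: 010110001110
Step 1 - Invert all bits: 101001110001
Step 2 - Add 1: 101001110001 + 1
= 101001110010 (represents -1422)


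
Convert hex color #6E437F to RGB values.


Hex: #6E437F
R = 6E₁₆ = 110
G = 43₁₆ = 67
B = 7F₁₆ = 127
= RGB(110, 67, 127)


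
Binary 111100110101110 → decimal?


Positional values:
Bit 1: 1 × 2^1 = 2
Bit 2: 1 × 2^2 = 4
Bit 3: 1 × 2^3 = 8
Bit 5: 1 × 2^5 = 32
Bit 7: 1 × 2^7 = 128
Bit 8: 1 × 2^8 = 256
Bit 11: 1 × 2^11 = 2048
Bit 12: 1 × 2^12 = 4096
Bit 13: 1 × 2^13 = 8192
Bit 14: 1 × 2^14 = 16384
Sum = 2 + 4 + 8 + 32 + 128 + 256 + 2048 + 4096 + 8192 + 16384
= 31150


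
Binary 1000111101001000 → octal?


Group into 3-bit groups: 001000111101001000
  001 = 1
  000 = 0
  111 = 7
  101 = 5
  001 = 1
  000 = 0
= 0o107510


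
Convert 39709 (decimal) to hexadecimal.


Divide by 16 repeatedly:
39709 ÷ 16 = 2481 remainder 13 (D)
2481 ÷ 16 = 155 remainder 1 (1)
155 ÷ 16 = 9 remainder 11 (B)
9 ÷ 16 = 0 remainder 9 (9)
Reading remainders bottom-up:
= 0x9B1D


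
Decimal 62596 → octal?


Divide by 8 repeatedly:
62596 ÷ 8 = 7824 remainder 4
7824 ÷ 8 = 978 remainder 0
978 ÷ 8 = 122 remainder 2
122 ÷ 8 = 15 remainder 2
15 ÷ 8 = 1 remainder 7
1 ÷ 8 = 0 remainder 1
Reading remainders bottom-up:
= 0o172204


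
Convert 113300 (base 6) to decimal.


Positional values (base 6):
  0 × 6^0 = 0 × 1 = 0
  0 × 6^1 = 0 × 6 = 0
  3 × 6^2 = 3 × 36 = 108
  3 × 6^3 = 3 × 216 = 648
  1 × 6^4 = 1 × 1296 = 1296
  1 × 6^5 = 1 × 7776 = 7776
Sum = 0 + 0 + 108 + 648 + 1296 + 7776
= 9828


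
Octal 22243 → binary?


Each octal digit → 3 binary bits:
  2 = 010
  2 = 010
  2 = 010
  4 = 100
  3 = 011
Concatenate: 010 010 010 100 011
= 010010010100011


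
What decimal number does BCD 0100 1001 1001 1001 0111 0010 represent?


Each 4-bit group → digit:
  0100 → 4
  1001 → 9
  1001 → 9
  1001 → 9
  0111 → 7
  0010 → 2
= 499972


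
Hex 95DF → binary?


Each hex digit → 4 binary bits:
  9 = 1001
  5 = 0101
  D = 1101
  F = 1111
Concatenate: 1001 0101 1101 1111
= 1001010111011111


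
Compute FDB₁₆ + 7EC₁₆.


Align and add column by column (LSB to MSB, each column mod 16 with carry):
  0FDB
+ 07EC
  ----
  col 0: B(11) + C(12) + 0 (carry in) = 23 → 7(7), carry out 1
  col 1: D(13) + E(14) + 1 (carry in) = 28 → C(12), carry out 1
  col 2: F(15) + 7(7) + 1 (carry in) = 23 → 7(7), carry out 1
  col 3: 0(0) + 0(0) + 1 (carry in) = 1 → 1(1), carry out 0
Reading digits MSB→LSB: 17C7
Strip leading zeros: 17C7
= 0x17C7


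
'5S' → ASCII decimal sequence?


String: '5S'  (2 characters)
Per-character ASCII lookup:
  '5': digits start at 48: '5' = 48 + 5 = 53
  'S': uppercase starts at 65: 'S' = 65 + 18 = 83
= 53 83


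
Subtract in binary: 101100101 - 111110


Align and subtract column by column (LSB to MSB, borrowing when needed):
  101100101
- 000111110
  ---------
  col 0: (1 - 0 borrow-in) - 0 → 1 - 0 = 1, borrow out 0
  col 1: (0 - 0 borrow-in) - 1 → borrow from next column: (0+2) - 1 = 1, borrow out 1
  col 2: (1 - 1 borrow-in) - 1 → borrow from next column: (0+2) - 1 = 1, borrow out 1
  col 3: (0 - 1 borrow-in) - 1 → borrow from next column: (-1+2) - 1 = 0, borrow out 1
  col 4: (0 - 1 borrow-in) - 1 → borrow from next column: (-1+2) - 1 = 0, borrow out 1
  col 5: (1 - 1 borrow-in) - 1 → borrow from next column: (0+2) - 1 = 1, borrow out 1
  col 6: (1 - 1 borrow-in) - 0 → 0 - 0 = 0, borrow out 0
  col 7: (0 - 0 borrow-in) - 0 → 0 - 0 = 0, borrow out 0
  col 8: (1 - 0 borrow-in) - 0 → 1 - 0 = 1, borrow out 0
Reading bits MSB→LSB: 100100111
Strip leading zeros: 100100111
= 100100111


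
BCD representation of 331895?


Each digit → 4-bit binary:
  3 → 0011
  3 → 0011
  1 → 0001
  8 → 1000
  9 → 1001
  5 → 0101
= 0011 0011 0001 1000 1001 0101


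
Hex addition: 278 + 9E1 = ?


Align and add column by column (LSB to MSB, each column mod 16 with carry):
  0278
+ 09E1
  ----
  col 0: 8(8) + 1(1) + 0 (carry in) = 9 → 9(9), carry out 0
  col 1: 7(7) + E(14) + 0 (carry in) = 21 → 5(5), carry out 1
  col 2: 2(2) + 9(9) + 1 (carry in) = 12 → C(12), carry out 0
  col 3: 0(0) + 0(0) + 0 (carry in) = 0 → 0(0), carry out 0
Reading digits MSB→LSB: 0C59
Strip leading zeros: C59
= 0xC59


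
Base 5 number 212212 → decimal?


Positional values (base 5):
  2 × 5^0 = 2 × 1 = 2
  1 × 5^1 = 1 × 5 = 5
  2 × 5^2 = 2 × 25 = 50
  2 × 5^3 = 2 × 125 = 250
  1 × 5^4 = 1 × 625 = 625
  2 × 5^5 = 2 × 3125 = 6250
Sum = 2 + 5 + 50 + 250 + 625 + 6250
= 7182


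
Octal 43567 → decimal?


Positional values:
Position 0: 7 × 8^0 = 7
Position 1: 6 × 8^1 = 48
Position 2: 5 × 8^2 = 320
Position 3: 3 × 8^3 = 1536
Position 4: 4 × 8^4 = 16384
Sum = 7 + 48 + 320 + 1536 + 16384
= 18295


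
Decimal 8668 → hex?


Divide by 16 repeatedly:
8668 ÷ 16 = 541 remainder 12 (C)
541 ÷ 16 = 33 remainder 13 (D)
33 ÷ 16 = 2 remainder 1 (1)
2 ÷ 16 = 0 remainder 2 (2)
Reading remainders bottom-up:
= 0x21DC


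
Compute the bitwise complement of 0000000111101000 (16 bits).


Original: 0000000111101000
Invert all bits:
  bit 0: 0 → 1
  bit 1: 0 → 1
  bit 2: 0 → 1
  bit 3: 0 → 1
  bit 4: 0 → 1
  bit 5: 0 → 1
  bit 6: 0 → 1
  bit 7: 1 → 0
  bit 8: 1 → 0
  bit 9: 1 → 0
  bit 10: 1 → 0
  bit 11: 0 → 1
  bit 12: 1 → 0
  bit 13: 0 → 1
  bit 14: 0 → 1
  bit 15: 0 → 1
= 1111111000010111


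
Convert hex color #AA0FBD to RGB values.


Hex: #AA0FBD
R = AA₁₆ = 170
G = 0F₁₆ = 15
B = BD₁₆ = 189
= RGB(170, 15, 189)


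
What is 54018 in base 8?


Divide by 8 repeatedly:
54018 ÷ 8 = 6752 remainder 2
6752 ÷ 8 = 844 remainder 0
844 ÷ 8 = 105 remainder 4
105 ÷ 8 = 13 remainder 1
13 ÷ 8 = 1 remainder 5
1 ÷ 8 = 0 remainder 1
Reading remainders bottom-up:
= 0o151402


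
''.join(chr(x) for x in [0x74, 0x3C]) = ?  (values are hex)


Codes (hex): 0x74 0x3C
Per-code ASCII lookup:
  0x74 = 116  (range 97-122: lowercase, 116 - 97 = 19) → 't'
  0x3C = 60  (special character) → '<'
= 't<'


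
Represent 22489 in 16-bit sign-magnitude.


Sign bit: 0 (positive)
Magnitude: 22489 = 101011111011001
= 0101011111011001


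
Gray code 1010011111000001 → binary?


Gray code: 1010011111000001
MSB stays the same: 1
Each subsequent bit = prev_binary XOR current_gray:
  B[1] = 1 XOR 0 = 1
  B[2] = 1 XOR 1 = 0
  B[3] = 0 XOR 0 = 0
  B[4] = 0 XOR 0 = 0
  B[5] = 0 XOR 1 = 1
  B[6] = 1 XOR 1 = 0
  B[7] = 0 XOR 1 = 1
  B[8] = 1 XOR 1 = 0
  B[9] = 0 XOR 1 = 1
  B[10] = 1 XOR 0 = 1
  B[11] = 1 XOR 0 = 1
  B[12] = 1 XOR 0 = 1
  B[13] = 1 XOR 0 = 1
  B[14] = 1 XOR 0 = 1
  B[15] = 1 XOR 1 = 0
= 1100010101111110 (50558 decimal)


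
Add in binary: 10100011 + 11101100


Align and add column by column (LSB to MSB, carry propagating):
  010100011
+ 011101100
  ---------
  col 0: 1 + 0 + 0 (carry in) = 1 → bit 1, carry out 0
  col 1: 1 + 0 + 0 (carry in) = 1 → bit 1, carry out 0
  col 2: 0 + 1 + 0 (carry in) = 1 → bit 1, carry out 0
  col 3: 0 + 1 + 0 (carry in) = 1 → bit 1, carry out 0
  col 4: 0 + 0 + 0 (carry in) = 0 → bit 0, carry out 0
  col 5: 1 + 1 + 0 (carry in) = 2 → bit 0, carry out 1
  col 6: 0 + 1 + 1 (carry in) = 2 → bit 0, carry out 1
  col 7: 1 + 1 + 1 (carry in) = 3 → bit 1, carry out 1
  col 8: 0 + 0 + 1 (carry in) = 1 → bit 1, carry out 0
Reading bits MSB→LSB: 110001111
Strip leading zeros: 110001111
= 110001111


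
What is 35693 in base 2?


Divide by 2 repeatedly:
35693 ÷ 2 = 17846 remainder 1
17846 ÷ 2 = 8923 remainder 0
8923 ÷ 2 = 4461 remainder 1
4461 ÷ 2 = 2230 remainder 1
2230 ÷ 2 = 1115 remainder 0
1115 ÷ 2 = 557 remainder 1
557 ÷ 2 = 278 remainder 1
278 ÷ 2 = 139 remainder 0
139 ÷ 2 = 69 remainder 1
69 ÷ 2 = 34 remainder 1
34 ÷ 2 = 17 remainder 0
17 ÷ 2 = 8 remainder 1
8 ÷ 2 = 4 remainder 0
4 ÷ 2 = 2 remainder 0
2 ÷ 2 = 1 remainder 0
1 ÷ 2 = 0 remainder 1
Reading remainders bottom-up:
= 1000101101101101


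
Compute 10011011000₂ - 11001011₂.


Align and subtract column by column (LSB to MSB, borrowing when needed):
  10011011000
- 00011001011
  -----------
  col 0: (0 - 0 borrow-in) - 1 → borrow from next column: (0+2) - 1 = 1, borrow out 1
  col 1: (0 - 1 borrow-in) - 1 → borrow from next column: (-1+2) - 1 = 0, borrow out 1
  col 2: (0 - 1 borrow-in) - 0 → borrow from next column: (-1+2) - 0 = 1, borrow out 1
  col 3: (1 - 1 borrow-in) - 1 → borrow from next column: (0+2) - 1 = 1, borrow out 1
  col 4: (1 - 1 borrow-in) - 0 → 0 - 0 = 0, borrow out 0
  col 5: (0 - 0 borrow-in) - 0 → 0 - 0 = 0, borrow out 0
  col 6: (1 - 0 borrow-in) - 1 → 1 - 1 = 0, borrow out 0
  col 7: (1 - 0 borrow-in) - 1 → 1 - 1 = 0, borrow out 0
  col 8: (0 - 0 borrow-in) - 0 → 0 - 0 = 0, borrow out 0
  col 9: (0 - 0 borrow-in) - 0 → 0 - 0 = 0, borrow out 0
  col 10: (1 - 0 borrow-in) - 0 → 1 - 0 = 1, borrow out 0
Reading bits MSB→LSB: 10000001101
Strip leading zeros: 10000001101
= 10000001101


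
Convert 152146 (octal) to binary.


Each octal digit → 3 binary bits:
  1 = 001
  5 = 101
  2 = 010
  1 = 001
  4 = 100
  6 = 110
Concatenate: 001 101 010 001 100 110
= 001101010001100110


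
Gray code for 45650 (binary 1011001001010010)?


Binary: 1011001001010010
Gray code: G = B XOR (B >> 1)
B >> 1 = 0101100100101001
1011001001010010 XOR 0101100100101001:
  1 XOR 0 = 1
  0 XOR 1 = 1
  1 XOR 0 = 1
  1 XOR 1 = 0
  0 XOR 1 = 1
  0 XOR 0 = 0
  1 XOR 0 = 1
  0 XOR 1 = 1
  0 XOR 0 = 0
  1 XOR 0 = 1
  0 XOR 1 = 1
  1 XOR 0 = 1
  0 XOR 1 = 1
  0 XOR 0 = 0
  1 XOR 0 = 1
  0 XOR 1 = 1
= 1110101101111011


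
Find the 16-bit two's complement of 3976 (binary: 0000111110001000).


Original: 0000111110001000
Step 1 - Invert all bits: 1111000001110111
Step 2 - Add 1: 1111000001110111 + 1
= 1111000001111000 (represents -3976)


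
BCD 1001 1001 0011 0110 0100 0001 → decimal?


Each 4-bit group → digit:
  1001 → 9
  1001 → 9
  0011 → 3
  0110 → 6
  0100 → 4
  0001 → 1
= 993641


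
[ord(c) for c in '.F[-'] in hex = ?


String: '.F[-'  (4 characters)
Per-character ASCII lookup:
  '.': special character: '.' = 46 → 0x2E
  'F': uppercase starts at 65: 'F' = 65 + 5 = 70 → 0x46
  '[': special character: '[' = 91 → 0x5B
  '-': special character: '-' = 45 → 0x2D
= 0x2E 0x46 0x5B 0x2D


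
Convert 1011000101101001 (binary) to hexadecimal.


Group into 4-bit nibbles: 1011000101101001
  1011 = B
  0001 = 1
  0110 = 6
  1001 = 9
= 0xB169


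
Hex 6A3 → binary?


Each hex digit → 4 binary bits:
  6 = 0110
  A = 1010
  3 = 0011
Concatenate: 0110 1010 0011
= 011010100011


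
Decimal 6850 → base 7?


Divide by 7 repeatedly:
6850 ÷ 7 = 978 remainder 4
978 ÷ 7 = 139 remainder 5
139 ÷ 7 = 19 remainder 6
19 ÷ 7 = 2 remainder 5
2 ÷ 7 = 0 remainder 2
Reading remainders bottom-up:
= 25654


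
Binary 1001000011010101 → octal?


Group into 3-bit groups: 001001000011010101
  001 = 1
  001 = 1
  000 = 0
  011 = 3
  010 = 2
  101 = 5
= 0o110325


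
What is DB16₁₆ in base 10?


Positional values:
Position 0: 6 × 16^0 = 6 × 1 = 6
Position 1: 1 × 16^1 = 1 × 16 = 16
Position 2: B × 16^2 = 11 × 256 = 2816
Position 3: D × 16^3 = 13 × 4096 = 53248
Sum = 6 + 16 + 2816 + 53248
= 56086


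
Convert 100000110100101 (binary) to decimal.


Positional values:
Bit 0: 1 × 2^0 = 1
Bit 2: 1 × 2^2 = 4
Bit 5: 1 × 2^5 = 32
Bit 7: 1 × 2^7 = 128
Bit 8: 1 × 2^8 = 256
Bit 14: 1 × 2^14 = 16384
Sum = 1 + 4 + 32 + 128 + 256 + 16384
= 16805


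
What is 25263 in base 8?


Divide by 8 repeatedly:
25263 ÷ 8 = 3157 remainder 7
3157 ÷ 8 = 394 remainder 5
394 ÷ 8 = 49 remainder 2
49 ÷ 8 = 6 remainder 1
6 ÷ 8 = 0 remainder 6
Reading remainders bottom-up:
= 0o61257


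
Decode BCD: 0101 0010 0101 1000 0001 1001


Each 4-bit group → digit:
  0101 → 5
  0010 → 2
  0101 → 5
  1000 → 8
  0001 → 1
  1001 → 9
= 525819


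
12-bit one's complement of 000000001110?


Original: 000000001110
Invert all bits:
  bit 0: 0 → 1
  bit 1: 0 → 1
  bit 2: 0 → 1
  bit 3: 0 → 1
  bit 4: 0 → 1
  bit 5: 0 → 1
  bit 6: 0 → 1
  bit 7: 0 → 1
  bit 8: 1 → 0
  bit 9: 1 → 0
  bit 10: 1 → 0
  bit 11: 0 → 1
= 111111110001


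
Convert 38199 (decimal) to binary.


Divide by 2 repeatedly:
38199 ÷ 2 = 19099 remainder 1
19099 ÷ 2 = 9549 remainder 1
9549 ÷ 2 = 4774 remainder 1
4774 ÷ 2 = 2387 remainder 0
2387 ÷ 2 = 1193 remainder 1
1193 ÷ 2 = 596 remainder 1
596 ÷ 2 = 298 remainder 0
298 ÷ 2 = 149 remainder 0
149 ÷ 2 = 74 remainder 1
74 ÷ 2 = 37 remainder 0
37 ÷ 2 = 18 remainder 1
18 ÷ 2 = 9 remainder 0
9 ÷ 2 = 4 remainder 1
4 ÷ 2 = 2 remainder 0
2 ÷ 2 = 1 remainder 0
1 ÷ 2 = 0 remainder 1
Reading remainders bottom-up:
= 1001010100110111


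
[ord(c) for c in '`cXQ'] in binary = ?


String: '`cXQ'  (4 characters)
Per-character ASCII lookup:
  '`': special character: '`' = 96 → 1100000
  'c': lowercase starts at 97: 'c' = 97 + 2 = 99 → 1100011
  'X': uppercase starts at 65: 'X' = 65 + 23 = 88 → 1011000
  'Q': uppercase starts at 65: 'Q' = 65 + 16 = 81 → 1010001
= 1100000 1100011 1011000 1010001


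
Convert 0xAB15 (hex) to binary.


Each hex digit → 4 binary bits:
  A = 1010
  B = 1011
  1 = 0001
  5 = 0101
Concatenate: 1010 1011 0001 0101
= 1010101100010101


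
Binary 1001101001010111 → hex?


Group into 4-bit nibbles: 1001101001010111
  1001 = 9
  1010 = A
  0101 = 5
  0111 = 7
= 0x9A57


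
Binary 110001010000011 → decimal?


Positional values:
Bit 0: 1 × 2^0 = 1
Bit 1: 1 × 2^1 = 2
Bit 7: 1 × 2^7 = 128
Bit 9: 1 × 2^9 = 512
Bit 13: 1 × 2^13 = 8192
Bit 14: 1 × 2^14 = 16384
Sum = 1 + 2 + 128 + 512 + 8192 + 16384
= 25219


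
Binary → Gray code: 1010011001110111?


Binary: 1010011001110111
Gray code: G = B XOR (B >> 1)
B >> 1 = 0101001100111011
1010011001110111 XOR 0101001100111011:
  1 XOR 0 = 1
  0 XOR 1 = 1
  1 XOR 0 = 1
  0 XOR 1 = 1
  0 XOR 0 = 0
  1 XOR 0 = 1
  1 XOR 1 = 0
  0 XOR 1 = 1
  0 XOR 0 = 0
  1 XOR 0 = 1
  1 XOR 1 = 0
  1 XOR 1 = 0
  0 XOR 1 = 1
  1 XOR 0 = 1
  1 XOR 1 = 0
  1 XOR 1 = 0
= 1111010101001100


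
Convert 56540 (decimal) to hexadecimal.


Divide by 16 repeatedly:
56540 ÷ 16 = 3533 remainder 12 (C)
3533 ÷ 16 = 220 remainder 13 (D)
220 ÷ 16 = 13 remainder 12 (C)
13 ÷ 16 = 0 remainder 13 (D)
Reading remainders bottom-up:
= 0xDCDC


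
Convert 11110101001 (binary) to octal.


Group into 3-bit groups: 011110101001
  011 = 3
  110 = 6
  101 = 5
  001 = 1
= 0o3651


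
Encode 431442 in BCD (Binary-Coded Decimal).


Each digit → 4-bit binary:
  4 → 0100
  3 → 0011
  1 → 0001
  4 → 0100
  4 → 0100
  2 → 0010
= 0100 0011 0001 0100 0100 0010


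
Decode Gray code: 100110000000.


Gray code: 100110000000
MSB stays the same: 1
Each subsequent bit = prev_binary XOR current_gray:
  B[1] = 1 XOR 0 = 1
  B[2] = 1 XOR 0 = 1
  B[3] = 1 XOR 1 = 0
  B[4] = 0 XOR 1 = 1
  B[5] = 1 XOR 0 = 1
  B[6] = 1 XOR 0 = 1
  B[7] = 1 XOR 0 = 1
  B[8] = 1 XOR 0 = 1
  B[9] = 1 XOR 0 = 1
  B[10] = 1 XOR 0 = 1
  B[11] = 1 XOR 0 = 1
= 111011111111 (3839 decimal)


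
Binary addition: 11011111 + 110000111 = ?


Align and add column by column (LSB to MSB, carry propagating):
  0011011111
+ 0110000111
  ----------
  col 0: 1 + 1 + 0 (carry in) = 2 → bit 0, carry out 1
  col 1: 1 + 1 + 1 (carry in) = 3 → bit 1, carry out 1
  col 2: 1 + 1 + 1 (carry in) = 3 → bit 1, carry out 1
  col 3: 1 + 0 + 1 (carry in) = 2 → bit 0, carry out 1
  col 4: 1 + 0 + 1 (carry in) = 2 → bit 0, carry out 1
  col 5: 0 + 0 + 1 (carry in) = 1 → bit 1, carry out 0
  col 6: 1 + 0 + 0 (carry in) = 1 → bit 1, carry out 0
  col 7: 1 + 1 + 0 (carry in) = 2 → bit 0, carry out 1
  col 8: 0 + 1 + 1 (carry in) = 2 → bit 0, carry out 1
  col 9: 0 + 0 + 1 (carry in) = 1 → bit 1, carry out 0
Reading bits MSB→LSB: 1001100110
Strip leading zeros: 1001100110
= 1001100110


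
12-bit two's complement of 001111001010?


Original: 001111001010
Step 1 - Invert all bits: 110000110101
Step 2 - Add 1: 110000110101 + 1
= 110000110110 (represents -970)


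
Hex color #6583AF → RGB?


Hex: #6583AF
R = 65₁₆ = 101
G = 83₁₆ = 131
B = AF₁₆ = 175
= RGB(101, 131, 175)


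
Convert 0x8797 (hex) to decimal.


Positional values:
Position 0: 7 × 16^0 = 7 × 1 = 7
Position 1: 9 × 16^1 = 9 × 16 = 144
Position 2: 7 × 16^2 = 7 × 256 = 1792
Position 3: 8 × 16^3 = 8 × 4096 = 32768
Sum = 7 + 144 + 1792 + 32768
= 34711


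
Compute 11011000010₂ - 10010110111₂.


Align and subtract column by column (LSB to MSB, borrowing when needed):
  11011000010
- 10010110111
  -----------
  col 0: (0 - 0 borrow-in) - 1 → borrow from next column: (0+2) - 1 = 1, borrow out 1
  col 1: (1 - 1 borrow-in) - 1 → borrow from next column: (0+2) - 1 = 1, borrow out 1
  col 2: (0 - 1 borrow-in) - 1 → borrow from next column: (-1+2) - 1 = 0, borrow out 1
  col 3: (0 - 1 borrow-in) - 0 → borrow from next column: (-1+2) - 0 = 1, borrow out 1
  col 4: (0 - 1 borrow-in) - 1 → borrow from next column: (-1+2) - 1 = 0, borrow out 1
  col 5: (0 - 1 borrow-in) - 1 → borrow from next column: (-1+2) - 1 = 0, borrow out 1
  col 6: (1 - 1 borrow-in) - 0 → 0 - 0 = 0, borrow out 0
  col 7: (1 - 0 borrow-in) - 1 → 1 - 1 = 0, borrow out 0
  col 8: (0 - 0 borrow-in) - 0 → 0 - 0 = 0, borrow out 0
  col 9: (1 - 0 borrow-in) - 0 → 1 - 0 = 1, borrow out 0
  col 10: (1 - 0 borrow-in) - 1 → 1 - 1 = 0, borrow out 0
Reading bits MSB→LSB: 01000001011
Strip leading zeros: 1000001011
= 1000001011


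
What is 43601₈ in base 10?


Positional values:
Position 0: 1 × 8^0 = 1
Position 1: 0 × 8^1 = 0
Position 2: 6 × 8^2 = 384
Position 3: 3 × 8^3 = 1536
Position 4: 4 × 8^4 = 16384
Sum = 1 + 0 + 384 + 1536 + 16384
= 18305


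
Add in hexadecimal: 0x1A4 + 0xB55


Align and add column by column (LSB to MSB, each column mod 16 with carry):
  01A4
+ 0B55
  ----
  col 0: 4(4) + 5(5) + 0 (carry in) = 9 → 9(9), carry out 0
  col 1: A(10) + 5(5) + 0 (carry in) = 15 → F(15), carry out 0
  col 2: 1(1) + B(11) + 0 (carry in) = 12 → C(12), carry out 0
  col 3: 0(0) + 0(0) + 0 (carry in) = 0 → 0(0), carry out 0
Reading digits MSB→LSB: 0CF9
Strip leading zeros: CF9
= 0xCF9


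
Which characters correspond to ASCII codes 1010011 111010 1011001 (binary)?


Codes (binary): 1010011 111010 1011001
Per-code ASCII lookup:
  1010011 = 83  (range 65-90: uppercase, 83 - 65 = 18) → 'S'
  111010 = 58  (special character) → ':'
  1011001 = 89  (range 65-90: uppercase, 89 - 65 = 24) → 'Y'
= 'S:Y'


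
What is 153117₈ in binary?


Each octal digit → 3 binary bits:
  1 = 001
  5 = 101
  3 = 011
  1 = 001
  1 = 001
  7 = 111
Concatenate: 001 101 011 001 001 111
= 001101011001001111


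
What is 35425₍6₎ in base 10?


Positional values (base 6):
  5 × 6^0 = 5 × 1 = 5
  2 × 6^1 = 2 × 6 = 12
  4 × 6^2 = 4 × 36 = 144
  5 × 6^3 = 5 × 216 = 1080
  3 × 6^4 = 3 × 1296 = 3888
Sum = 5 + 12 + 144 + 1080 + 3888
= 5129


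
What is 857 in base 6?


Divide by 6 repeatedly:
857 ÷ 6 = 142 remainder 5
142 ÷ 6 = 23 remainder 4
23 ÷ 6 = 3 remainder 5
3 ÷ 6 = 0 remainder 3
Reading remainders bottom-up:
= 3545


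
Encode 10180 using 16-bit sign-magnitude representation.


Sign bit: 0 (positive)
Magnitude: 10180 = 010011111000100
= 0010011111000100


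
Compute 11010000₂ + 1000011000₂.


Align and add column by column (LSB to MSB, carry propagating):
  00011010000
+ 01000011000
  -----------
  col 0: 0 + 0 + 0 (carry in) = 0 → bit 0, carry out 0
  col 1: 0 + 0 + 0 (carry in) = 0 → bit 0, carry out 0
  col 2: 0 + 0 + 0 (carry in) = 0 → bit 0, carry out 0
  col 3: 0 + 1 + 0 (carry in) = 1 → bit 1, carry out 0
  col 4: 1 + 1 + 0 (carry in) = 2 → bit 0, carry out 1
  col 5: 0 + 0 + 1 (carry in) = 1 → bit 1, carry out 0
  col 6: 1 + 0 + 0 (carry in) = 1 → bit 1, carry out 0
  col 7: 1 + 0 + 0 (carry in) = 1 → bit 1, carry out 0
  col 8: 0 + 0 + 0 (carry in) = 0 → bit 0, carry out 0
  col 9: 0 + 1 + 0 (carry in) = 1 → bit 1, carry out 0
  col 10: 0 + 0 + 0 (carry in) = 0 → bit 0, carry out 0
Reading bits MSB→LSB: 01011101000
Strip leading zeros: 1011101000
= 1011101000


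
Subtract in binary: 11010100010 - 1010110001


Align and subtract column by column (LSB to MSB, borrowing when needed):
  11010100010
- 01010110001
  -----------
  col 0: (0 - 0 borrow-in) - 1 → borrow from next column: (0+2) - 1 = 1, borrow out 1
  col 1: (1 - 1 borrow-in) - 0 → 0 - 0 = 0, borrow out 0
  col 2: (0 - 0 borrow-in) - 0 → 0 - 0 = 0, borrow out 0
  col 3: (0 - 0 borrow-in) - 0 → 0 - 0 = 0, borrow out 0
  col 4: (0 - 0 borrow-in) - 1 → borrow from next column: (0+2) - 1 = 1, borrow out 1
  col 5: (1 - 1 borrow-in) - 1 → borrow from next column: (0+2) - 1 = 1, borrow out 1
  col 6: (0 - 1 borrow-in) - 0 → borrow from next column: (-1+2) - 0 = 1, borrow out 1
  col 7: (1 - 1 borrow-in) - 1 → borrow from next column: (0+2) - 1 = 1, borrow out 1
  col 8: (0 - 1 borrow-in) - 0 → borrow from next column: (-1+2) - 0 = 1, borrow out 1
  col 9: (1 - 1 borrow-in) - 1 → borrow from next column: (0+2) - 1 = 1, borrow out 1
  col 10: (1 - 1 borrow-in) - 0 → 0 - 0 = 0, borrow out 0
Reading bits MSB→LSB: 01111110001
Strip leading zeros: 1111110001
= 1111110001


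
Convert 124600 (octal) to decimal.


Positional values:
Position 0: 0 × 8^0 = 0
Position 1: 0 × 8^1 = 0
Position 2: 6 × 8^2 = 384
Position 3: 4 × 8^3 = 2048
Position 4: 2 × 8^4 = 8192
Position 5: 1 × 8^5 = 32768
Sum = 0 + 0 + 384 + 2048 + 8192 + 32768
= 43392


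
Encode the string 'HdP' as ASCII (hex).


String: 'HdP'  (3 characters)
Per-character ASCII lookup:
  'H': uppercase starts at 65: 'H' = 65 + 7 = 72 → 0x48
  'd': lowercase starts at 97: 'd' = 97 + 3 = 100 → 0x64
  'P': uppercase starts at 65: 'P' = 65 + 15 = 80 → 0x50
= 0x48 0x64 0x50


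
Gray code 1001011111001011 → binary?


Gray code: 1001011111001011
MSB stays the same: 1
Each subsequent bit = prev_binary XOR current_gray:
  B[1] = 1 XOR 0 = 1
  B[2] = 1 XOR 0 = 1
  B[3] = 1 XOR 1 = 0
  B[4] = 0 XOR 0 = 0
  B[5] = 0 XOR 1 = 1
  B[6] = 1 XOR 1 = 0
  B[7] = 0 XOR 1 = 1
  B[8] = 1 XOR 1 = 0
  B[9] = 0 XOR 1 = 1
  B[10] = 1 XOR 0 = 1
  B[11] = 1 XOR 0 = 1
  B[12] = 1 XOR 1 = 0
  B[13] = 0 XOR 0 = 0
  B[14] = 0 XOR 1 = 1
  B[15] = 1 XOR 1 = 0
= 1110010101110010 (58738 decimal)


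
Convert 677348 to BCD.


Each digit → 4-bit binary:
  6 → 0110
  7 → 0111
  7 → 0111
  3 → 0011
  4 → 0100
  8 → 1000
= 0110 0111 0111 0011 0100 1000


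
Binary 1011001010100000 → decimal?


Positional values:
Bit 5: 1 × 2^5 = 32
Bit 7: 1 × 2^7 = 128
Bit 9: 1 × 2^9 = 512
Bit 12: 1 × 2^12 = 4096
Bit 13: 1 × 2^13 = 8192
Bit 15: 1 × 2^15 = 32768
Sum = 32 + 128 + 512 + 4096 + 8192 + 32768
= 45728


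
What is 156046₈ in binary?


Each octal digit → 3 binary bits:
  1 = 001
  5 = 101
  6 = 110
  0 = 000
  4 = 100
  6 = 110
Concatenate: 001 101 110 000 100 110
= 001101110000100110


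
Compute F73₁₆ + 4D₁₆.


Align and add column by column (LSB to MSB, each column mod 16 with carry):
  0F73
+ 004D
  ----
  col 0: 3(3) + D(13) + 0 (carry in) = 16 → 0(0), carry out 1
  col 1: 7(7) + 4(4) + 1 (carry in) = 12 → C(12), carry out 0
  col 2: F(15) + 0(0) + 0 (carry in) = 15 → F(15), carry out 0
  col 3: 0(0) + 0(0) + 0 (carry in) = 0 → 0(0), carry out 0
Reading digits MSB→LSB: 0FC0
Strip leading zeros: FC0
= 0xFC0


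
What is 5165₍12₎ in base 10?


Positional values (base 12):
  5 × 12^0 = 5 × 1 = 5
  6 × 12^1 = 6 × 12 = 72
  1 × 12^2 = 1 × 144 = 144
  5 × 12^3 = 5 × 1728 = 8640
Sum = 5 + 72 + 144 + 8640
= 8861


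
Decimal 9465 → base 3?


Divide by 3 repeatedly:
9465 ÷ 3 = 3155 remainder 0
3155 ÷ 3 = 1051 remainder 2
1051 ÷ 3 = 350 remainder 1
350 ÷ 3 = 116 remainder 2
116 ÷ 3 = 38 remainder 2
38 ÷ 3 = 12 remainder 2
12 ÷ 3 = 4 remainder 0
4 ÷ 3 = 1 remainder 1
1 ÷ 3 = 0 remainder 1
Reading remainders bottom-up:
= 110222120


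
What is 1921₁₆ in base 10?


Positional values:
Position 0: 1 × 16^0 = 1 × 1 = 1
Position 1: 2 × 16^1 = 2 × 16 = 32
Position 2: 9 × 16^2 = 9 × 256 = 2304
Position 3: 1 × 16^3 = 1 × 4096 = 4096
Sum = 1 + 32 + 2304 + 4096
= 6433


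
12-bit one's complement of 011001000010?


Original: 011001000010
Invert all bits:
  bit 0: 0 → 1
  bit 1: 1 → 0
  bit 2: 1 → 0
  bit 3: 0 → 1
  bit 4: 0 → 1
  bit 5: 1 → 0
  bit 6: 0 → 1
  bit 7: 0 → 1
  bit 8: 0 → 1
  bit 9: 0 → 1
  bit 10: 1 → 0
  bit 11: 0 → 1
= 100110111101


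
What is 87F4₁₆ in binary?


Each hex digit → 4 binary bits:
  8 = 1000
  7 = 0111
  F = 1111
  4 = 0100
Concatenate: 1000 0111 1111 0100
= 1000011111110100


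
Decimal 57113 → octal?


Divide by 8 repeatedly:
57113 ÷ 8 = 7139 remainder 1
7139 ÷ 8 = 892 remainder 3
892 ÷ 8 = 111 remainder 4
111 ÷ 8 = 13 remainder 7
13 ÷ 8 = 1 remainder 5
1 ÷ 8 = 0 remainder 1
Reading remainders bottom-up:
= 0o157431


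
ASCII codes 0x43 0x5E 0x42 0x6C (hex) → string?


Codes (hex): 0x43 0x5E 0x42 0x6C
Per-code ASCII lookup:
  0x43 = 67  (range 65-90: uppercase, 67 - 65 = 2) → 'C'
  0x5E = 94  (special character) → '^'
  0x42 = 66  (range 65-90: uppercase, 66 - 65 = 1) → 'B'
  0x6C = 108  (range 97-122: lowercase, 108 - 97 = 11) → 'l'
= 'C^Bl'


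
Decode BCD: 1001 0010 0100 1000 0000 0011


Each 4-bit group → digit:
  1001 → 9
  0010 → 2
  0100 → 4
  1000 → 8
  0000 → 0
  0011 → 3
= 924803


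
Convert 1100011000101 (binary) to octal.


Group into 3-bit groups: 001100011000101
  001 = 1
  100 = 4
  011 = 3
  000 = 0
  101 = 5
= 0o14305


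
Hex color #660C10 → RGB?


Hex: #660C10
R = 66₁₆ = 102
G = 0C₁₆ = 12
B = 10₁₆ = 16
= RGB(102, 12, 16)


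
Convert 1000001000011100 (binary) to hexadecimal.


Group into 4-bit nibbles: 1000001000011100
  1000 = 8
  0010 = 2
  0001 = 1
  1100 = C
= 0x821C


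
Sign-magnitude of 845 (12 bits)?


Sign bit: 0 (positive)
Magnitude: 845 = 01101001101
= 001101001101


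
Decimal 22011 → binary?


Divide by 2 repeatedly:
22011 ÷ 2 = 11005 remainder 1
11005 ÷ 2 = 5502 remainder 1
5502 ÷ 2 = 2751 remainder 0
2751 ÷ 2 = 1375 remainder 1
1375 ÷ 2 = 687 remainder 1
687 ÷ 2 = 343 remainder 1
343 ÷ 2 = 171 remainder 1
171 ÷ 2 = 85 remainder 1
85 ÷ 2 = 42 remainder 1
42 ÷ 2 = 21 remainder 0
21 ÷ 2 = 10 remainder 1
10 ÷ 2 = 5 remainder 0
5 ÷ 2 = 2 remainder 1
2 ÷ 2 = 1 remainder 0
1 ÷ 2 = 0 remainder 1
Reading remainders bottom-up:
= 101010111111011


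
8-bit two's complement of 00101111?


Original: 00101111
Step 1 - Invert all bits: 11010000
Step 2 - Add 1: 11010000 + 1
= 11010001 (represents -47)


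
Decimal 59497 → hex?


Divide by 16 repeatedly:
59497 ÷ 16 = 3718 remainder 9 (9)
3718 ÷ 16 = 232 remainder 6 (6)
232 ÷ 16 = 14 remainder 8 (8)
14 ÷ 16 = 0 remainder 14 (E)
Reading remainders bottom-up:
= 0xE869


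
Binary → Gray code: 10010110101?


Binary: 10010110101
Gray code: G = B XOR (B >> 1)
B >> 1 = 01001011010
10010110101 XOR 01001011010:
  1 XOR 0 = 1
  0 XOR 1 = 1
  0 XOR 0 = 0
  1 XOR 0 = 1
  0 XOR 1 = 1
  1 XOR 0 = 1
  1 XOR 1 = 0
  0 XOR 1 = 1
  1 XOR 0 = 1
  0 XOR 1 = 1
  1 XOR 0 = 1
= 11011101111


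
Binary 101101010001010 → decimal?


Positional values:
Bit 1: 1 × 2^1 = 2
Bit 3: 1 × 2^3 = 8
Bit 7: 1 × 2^7 = 128
Bit 9: 1 × 2^9 = 512
Bit 11: 1 × 2^11 = 2048
Bit 12: 1 × 2^12 = 4096
Bit 14: 1 × 2^14 = 16384
Sum = 2 + 8 + 128 + 512 + 2048 + 4096 + 16384
= 23178


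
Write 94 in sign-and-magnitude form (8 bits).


Sign bit: 0 (positive)
Magnitude: 94 = 1011110
= 01011110


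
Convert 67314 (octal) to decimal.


Positional values:
Position 0: 4 × 8^0 = 4
Position 1: 1 × 8^1 = 8
Position 2: 3 × 8^2 = 192
Position 3: 7 × 8^3 = 3584
Position 4: 6 × 8^4 = 24576
Sum = 4 + 8 + 192 + 3584 + 24576
= 28364


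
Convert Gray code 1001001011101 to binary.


Gray code: 1001001011101
MSB stays the same: 1
Each subsequent bit = prev_binary XOR current_gray:
  B[1] = 1 XOR 0 = 1
  B[2] = 1 XOR 0 = 1
  B[3] = 1 XOR 1 = 0
  B[4] = 0 XOR 0 = 0
  B[5] = 0 XOR 0 = 0
  B[6] = 0 XOR 1 = 1
  B[7] = 1 XOR 0 = 1
  B[8] = 1 XOR 1 = 0
  B[9] = 0 XOR 1 = 1
  B[10] = 1 XOR 1 = 0
  B[11] = 0 XOR 0 = 0
  B[12] = 0 XOR 1 = 1
= 1110001101001 (7273 decimal)


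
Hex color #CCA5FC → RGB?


Hex: #CCA5FC
R = CC₁₆ = 204
G = A5₁₆ = 165
B = FC₁₆ = 252
= RGB(204, 165, 252)


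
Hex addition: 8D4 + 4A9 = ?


Align and add column by column (LSB to MSB, each column mod 16 with carry):
  08D4
+ 04A9
  ----
  col 0: 4(4) + 9(9) + 0 (carry in) = 13 → D(13), carry out 0
  col 1: D(13) + A(10) + 0 (carry in) = 23 → 7(7), carry out 1
  col 2: 8(8) + 4(4) + 1 (carry in) = 13 → D(13), carry out 0
  col 3: 0(0) + 0(0) + 0 (carry in) = 0 → 0(0), carry out 0
Reading digits MSB→LSB: 0D7D
Strip leading zeros: D7D
= 0xD7D


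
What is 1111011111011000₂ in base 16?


Group into 4-bit nibbles: 1111011111011000
  1111 = F
  0111 = 7
  1101 = D
  1000 = 8
= 0xF7D8


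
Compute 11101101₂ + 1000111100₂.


Align and add column by column (LSB to MSB, carry propagating):
  00011101101
+ 01000111100
  -----------
  col 0: 1 + 0 + 0 (carry in) = 1 → bit 1, carry out 0
  col 1: 0 + 0 + 0 (carry in) = 0 → bit 0, carry out 0
  col 2: 1 + 1 + 0 (carry in) = 2 → bit 0, carry out 1
  col 3: 1 + 1 + 1 (carry in) = 3 → bit 1, carry out 1
  col 4: 0 + 1 + 1 (carry in) = 2 → bit 0, carry out 1
  col 5: 1 + 1 + 1 (carry in) = 3 → bit 1, carry out 1
  col 6: 1 + 0 + 1 (carry in) = 2 → bit 0, carry out 1
  col 7: 1 + 0 + 1 (carry in) = 2 → bit 0, carry out 1
  col 8: 0 + 0 + 1 (carry in) = 1 → bit 1, carry out 0
  col 9: 0 + 1 + 0 (carry in) = 1 → bit 1, carry out 0
  col 10: 0 + 0 + 0 (carry in) = 0 → bit 0, carry out 0
Reading bits MSB→LSB: 01100101001
Strip leading zeros: 1100101001
= 1100101001


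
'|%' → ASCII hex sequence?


String: '|%'  (2 characters)
Per-character ASCII lookup:
  '|': special character: '|' = 124 → 0x7C
  '%': special character: '%' = 37 → 0x25
= 0x7C 0x25


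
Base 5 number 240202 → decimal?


Positional values (base 5):
  2 × 5^0 = 2 × 1 = 2
  0 × 5^1 = 0 × 5 = 0
  2 × 5^2 = 2 × 25 = 50
  0 × 5^3 = 0 × 125 = 0
  4 × 5^4 = 4 × 625 = 2500
  2 × 5^5 = 2 × 3125 = 6250
Sum = 2 + 0 + 50 + 0 + 2500 + 6250
= 8802


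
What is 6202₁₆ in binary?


Each hex digit → 4 binary bits:
  6 = 0110
  2 = 0010
  0 = 0000
  2 = 0010
Concatenate: 0110 0010 0000 0010
= 0110001000000010


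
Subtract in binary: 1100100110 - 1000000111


Align and subtract column by column (LSB to MSB, borrowing when needed):
  1100100110
- 1000000111
  ----------
  col 0: (0 - 0 borrow-in) - 1 → borrow from next column: (0+2) - 1 = 1, borrow out 1
  col 1: (1 - 1 borrow-in) - 1 → borrow from next column: (0+2) - 1 = 1, borrow out 1
  col 2: (1 - 1 borrow-in) - 1 → borrow from next column: (0+2) - 1 = 1, borrow out 1
  col 3: (0 - 1 borrow-in) - 0 → borrow from next column: (-1+2) - 0 = 1, borrow out 1
  col 4: (0 - 1 borrow-in) - 0 → borrow from next column: (-1+2) - 0 = 1, borrow out 1
  col 5: (1 - 1 borrow-in) - 0 → 0 - 0 = 0, borrow out 0
  col 6: (0 - 0 borrow-in) - 0 → 0 - 0 = 0, borrow out 0
  col 7: (0 - 0 borrow-in) - 0 → 0 - 0 = 0, borrow out 0
  col 8: (1 - 0 borrow-in) - 0 → 1 - 0 = 1, borrow out 0
  col 9: (1 - 0 borrow-in) - 1 → 1 - 1 = 0, borrow out 0
Reading bits MSB→LSB: 0100011111
Strip leading zeros: 100011111
= 100011111


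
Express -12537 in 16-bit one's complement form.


Original: 0011000011111001
Invert all bits:
  bit 0: 0 → 1
  bit 1: 0 → 1
  bit 2: 1 → 0
  bit 3: 1 → 0
  bit 4: 0 → 1
  bit 5: 0 → 1
  bit 6: 0 → 1
  bit 7: 0 → 1
  bit 8: 1 → 0
  bit 9: 1 → 0
  bit 10: 1 → 0
  bit 11: 1 → 0
  bit 12: 1 → 0
  bit 13: 0 → 1
  bit 14: 0 → 1
  bit 15: 1 → 0
= 1100111100000110
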